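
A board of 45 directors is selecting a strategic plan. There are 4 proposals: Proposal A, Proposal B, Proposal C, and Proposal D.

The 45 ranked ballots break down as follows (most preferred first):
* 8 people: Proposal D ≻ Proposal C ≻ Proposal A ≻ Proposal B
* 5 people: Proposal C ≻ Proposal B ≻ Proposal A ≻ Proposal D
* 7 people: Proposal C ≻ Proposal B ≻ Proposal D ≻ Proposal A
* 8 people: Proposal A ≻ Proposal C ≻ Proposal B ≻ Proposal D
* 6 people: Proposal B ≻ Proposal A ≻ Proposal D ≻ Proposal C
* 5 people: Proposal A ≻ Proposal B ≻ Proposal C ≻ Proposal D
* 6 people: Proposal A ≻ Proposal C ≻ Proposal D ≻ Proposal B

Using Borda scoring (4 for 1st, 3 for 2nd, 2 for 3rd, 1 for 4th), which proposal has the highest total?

Proposal A: 8×2 + 5×2 + 7×1 + 8×4 + 6×3 + 5×4 + 6×4 = 127
Proposal B: 8×1 + 5×3 + 7×3 + 8×2 + 6×4 + 5×3 + 6×1 = 105
Proposal C: 8×3 + 5×4 + 7×4 + 8×3 + 6×1 + 5×2 + 6×3 = 130
Proposal D: 8×4 + 5×1 + 7×2 + 8×1 + 6×2 + 5×1 + 6×2 = 88

Proposal C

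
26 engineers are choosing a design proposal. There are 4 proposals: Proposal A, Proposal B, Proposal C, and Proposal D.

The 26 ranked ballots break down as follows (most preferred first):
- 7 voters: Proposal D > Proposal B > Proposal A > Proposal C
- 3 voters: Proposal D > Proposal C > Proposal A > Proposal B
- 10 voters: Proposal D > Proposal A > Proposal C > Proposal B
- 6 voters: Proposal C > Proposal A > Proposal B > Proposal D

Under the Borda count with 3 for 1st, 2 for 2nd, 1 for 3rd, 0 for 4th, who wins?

Proposal D

Proposal A: 7×1 + 3×1 + 10×2 + 6×2 = 42
Proposal B: 7×2 + 3×0 + 10×0 + 6×1 = 20
Proposal C: 7×0 + 3×2 + 10×1 + 6×3 = 34
Proposal D: 7×3 + 3×3 + 10×3 + 6×0 = 60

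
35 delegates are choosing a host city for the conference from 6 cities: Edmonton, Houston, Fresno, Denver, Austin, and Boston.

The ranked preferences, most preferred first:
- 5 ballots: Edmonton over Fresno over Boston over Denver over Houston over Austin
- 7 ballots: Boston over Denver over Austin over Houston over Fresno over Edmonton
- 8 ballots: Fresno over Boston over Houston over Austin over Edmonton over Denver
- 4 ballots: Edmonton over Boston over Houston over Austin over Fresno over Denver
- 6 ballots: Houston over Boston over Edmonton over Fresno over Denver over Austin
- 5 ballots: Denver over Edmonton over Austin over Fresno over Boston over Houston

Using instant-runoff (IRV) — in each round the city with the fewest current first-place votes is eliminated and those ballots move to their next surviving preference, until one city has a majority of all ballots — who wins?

Round 1: Edmonton 9, Houston 6, Fresno 8, Denver 5, Austin 0, Boston 7. Austin eliminated.
Round 2: Edmonton 9, Houston 6, Fresno 8, Denver 5, Boston 7. Denver eliminated.
Round 3: Edmonton 14, Houston 6, Fresno 8, Boston 7. Houston eliminated.
Round 4: Edmonton 14, Fresno 8, Boston 13. Fresno eliminated.
Round 5: Edmonton 14, Boston 21. Boston has a majority (≥18).

Boston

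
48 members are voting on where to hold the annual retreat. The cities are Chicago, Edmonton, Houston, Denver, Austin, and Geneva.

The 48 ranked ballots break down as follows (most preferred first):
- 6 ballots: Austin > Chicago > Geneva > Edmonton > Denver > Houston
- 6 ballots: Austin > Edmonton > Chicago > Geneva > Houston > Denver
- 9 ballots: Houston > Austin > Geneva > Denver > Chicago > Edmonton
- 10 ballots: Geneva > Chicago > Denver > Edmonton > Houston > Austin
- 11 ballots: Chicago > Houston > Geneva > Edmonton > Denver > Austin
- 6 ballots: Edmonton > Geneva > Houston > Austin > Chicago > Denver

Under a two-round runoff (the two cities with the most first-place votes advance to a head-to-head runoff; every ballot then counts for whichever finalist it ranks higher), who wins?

Round 1 first-place votes: Chicago 11, Edmonton 6, Houston 9, Denver 0, Austin 12, Geneva 10. Austin and Chicago advance.
Runoff: Austin is ranked above Chicago on 27 ballots, Chicago above Austin on 21.

Austin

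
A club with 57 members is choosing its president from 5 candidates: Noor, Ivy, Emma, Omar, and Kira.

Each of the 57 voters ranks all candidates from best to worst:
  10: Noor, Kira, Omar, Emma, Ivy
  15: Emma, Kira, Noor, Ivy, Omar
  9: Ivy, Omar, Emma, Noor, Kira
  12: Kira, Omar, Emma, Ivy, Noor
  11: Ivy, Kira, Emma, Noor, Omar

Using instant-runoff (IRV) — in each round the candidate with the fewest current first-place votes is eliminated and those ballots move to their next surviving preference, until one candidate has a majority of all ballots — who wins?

Kira

Round 1: Noor 10, Ivy 20, Emma 15, Omar 0, Kira 12. Omar eliminated.
Round 2: Noor 10, Ivy 20, Emma 15, Kira 12. Noor eliminated.
Round 3: Ivy 20, Emma 15, Kira 22. Emma eliminated.
Round 4: Ivy 20, Kira 37. Kira has a majority (≥29).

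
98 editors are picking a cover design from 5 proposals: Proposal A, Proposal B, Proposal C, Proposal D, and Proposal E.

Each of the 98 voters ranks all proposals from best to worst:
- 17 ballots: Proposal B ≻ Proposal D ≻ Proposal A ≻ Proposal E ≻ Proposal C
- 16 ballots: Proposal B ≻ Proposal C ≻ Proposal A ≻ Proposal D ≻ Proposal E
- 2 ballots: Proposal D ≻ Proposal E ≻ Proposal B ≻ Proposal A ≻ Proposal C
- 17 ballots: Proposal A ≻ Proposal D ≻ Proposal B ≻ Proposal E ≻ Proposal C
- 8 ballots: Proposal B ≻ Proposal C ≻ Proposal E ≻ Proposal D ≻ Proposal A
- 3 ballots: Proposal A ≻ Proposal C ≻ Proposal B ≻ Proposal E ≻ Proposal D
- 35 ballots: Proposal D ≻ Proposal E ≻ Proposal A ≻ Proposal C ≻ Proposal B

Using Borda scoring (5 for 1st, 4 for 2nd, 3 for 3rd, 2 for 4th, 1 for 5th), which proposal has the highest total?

Proposal D

Proposal A: 17×3 + 16×3 + 2×2 + 17×5 + 8×1 + 3×5 + 35×3 = 316
Proposal B: 17×5 + 16×5 + 2×3 + 17×3 + 8×5 + 3×3 + 35×1 = 306
Proposal C: 17×1 + 16×4 + 2×1 + 17×1 + 8×4 + 3×4 + 35×2 = 214
Proposal D: 17×4 + 16×2 + 2×5 + 17×4 + 8×2 + 3×1 + 35×5 = 372
Proposal E: 17×2 + 16×1 + 2×4 + 17×2 + 8×3 + 3×2 + 35×4 = 262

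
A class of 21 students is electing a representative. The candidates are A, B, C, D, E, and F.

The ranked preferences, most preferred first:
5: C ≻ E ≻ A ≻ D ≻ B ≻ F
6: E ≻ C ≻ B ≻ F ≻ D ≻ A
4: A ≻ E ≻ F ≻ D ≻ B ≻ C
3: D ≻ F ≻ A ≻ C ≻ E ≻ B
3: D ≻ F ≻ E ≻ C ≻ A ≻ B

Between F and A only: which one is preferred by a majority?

F is ranked above A on 12 ballots; A above F on 9.

F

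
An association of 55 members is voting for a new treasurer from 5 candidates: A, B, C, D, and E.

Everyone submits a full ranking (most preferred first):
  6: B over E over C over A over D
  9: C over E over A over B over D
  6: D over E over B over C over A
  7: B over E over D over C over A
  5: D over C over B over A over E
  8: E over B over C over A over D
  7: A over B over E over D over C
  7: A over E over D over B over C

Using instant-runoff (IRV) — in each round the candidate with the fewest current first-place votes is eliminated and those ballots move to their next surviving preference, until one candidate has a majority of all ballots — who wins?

Round 1: A 14, B 13, C 9, D 11, E 8. E eliminated.
Round 2: A 14, B 21, C 9, D 11. C eliminated.
Round 3: A 23, B 21, D 11. D eliminated.
Round 4: A 23, B 32. B has a majority (≥28).

B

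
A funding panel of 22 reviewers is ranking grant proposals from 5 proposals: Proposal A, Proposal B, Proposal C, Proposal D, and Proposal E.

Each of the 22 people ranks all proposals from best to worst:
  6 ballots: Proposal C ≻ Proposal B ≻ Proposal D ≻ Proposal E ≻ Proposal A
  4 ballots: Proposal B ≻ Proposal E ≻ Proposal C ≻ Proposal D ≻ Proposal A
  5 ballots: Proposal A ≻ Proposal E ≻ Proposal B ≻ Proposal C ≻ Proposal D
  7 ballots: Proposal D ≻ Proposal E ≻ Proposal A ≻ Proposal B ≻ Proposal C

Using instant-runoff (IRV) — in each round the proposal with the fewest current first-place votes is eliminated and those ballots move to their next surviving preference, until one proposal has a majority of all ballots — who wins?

Proposal C

Round 1: Proposal A 5, Proposal B 4, Proposal C 6, Proposal D 7, Proposal E 0. Proposal E eliminated.
Round 2: Proposal A 5, Proposal B 4, Proposal C 6, Proposal D 7. Proposal B eliminated.
Round 3: Proposal A 5, Proposal C 10, Proposal D 7. Proposal A eliminated.
Round 4: Proposal C 15, Proposal D 7. Proposal C has a majority (≥12).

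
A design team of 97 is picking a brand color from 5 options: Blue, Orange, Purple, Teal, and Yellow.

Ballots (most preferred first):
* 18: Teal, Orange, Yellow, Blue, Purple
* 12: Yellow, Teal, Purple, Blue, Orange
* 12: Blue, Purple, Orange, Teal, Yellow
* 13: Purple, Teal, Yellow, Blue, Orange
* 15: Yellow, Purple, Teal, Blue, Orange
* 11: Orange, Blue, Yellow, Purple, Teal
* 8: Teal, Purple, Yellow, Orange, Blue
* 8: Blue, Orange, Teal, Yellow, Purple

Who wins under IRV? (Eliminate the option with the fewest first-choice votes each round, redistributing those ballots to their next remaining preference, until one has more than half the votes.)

Round 1: Blue 20, Orange 11, Purple 13, Teal 26, Yellow 27. Orange eliminated.
Round 2: Blue 31, Purple 13, Teal 26, Yellow 27. Purple eliminated.
Round 3: Blue 31, Teal 39, Yellow 27. Yellow eliminated.
Round 4: Blue 31, Teal 66. Teal has a majority (≥49).

Teal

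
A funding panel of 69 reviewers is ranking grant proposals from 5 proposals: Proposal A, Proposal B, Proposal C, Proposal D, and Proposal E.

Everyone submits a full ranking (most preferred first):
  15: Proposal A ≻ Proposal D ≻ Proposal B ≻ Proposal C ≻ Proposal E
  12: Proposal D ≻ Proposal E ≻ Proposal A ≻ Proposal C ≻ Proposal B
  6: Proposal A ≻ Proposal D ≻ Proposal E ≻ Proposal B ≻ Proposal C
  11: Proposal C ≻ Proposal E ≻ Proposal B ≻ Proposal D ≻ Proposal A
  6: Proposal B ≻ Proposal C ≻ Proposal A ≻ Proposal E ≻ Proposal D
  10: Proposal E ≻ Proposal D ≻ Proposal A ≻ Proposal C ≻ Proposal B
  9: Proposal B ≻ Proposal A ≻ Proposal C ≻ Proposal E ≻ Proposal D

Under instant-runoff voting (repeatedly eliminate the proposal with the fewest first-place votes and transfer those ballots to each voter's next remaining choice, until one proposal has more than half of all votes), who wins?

Round 1: Proposal A 21, Proposal B 15, Proposal C 11, Proposal D 12, Proposal E 10. Proposal E eliminated.
Round 2: Proposal A 21, Proposal B 15, Proposal C 11, Proposal D 22. Proposal C eliminated.
Round 3: Proposal A 21, Proposal B 26, Proposal D 22. Proposal A eliminated.
Round 4: Proposal B 26, Proposal D 43. Proposal D has a majority (≥35).

Proposal D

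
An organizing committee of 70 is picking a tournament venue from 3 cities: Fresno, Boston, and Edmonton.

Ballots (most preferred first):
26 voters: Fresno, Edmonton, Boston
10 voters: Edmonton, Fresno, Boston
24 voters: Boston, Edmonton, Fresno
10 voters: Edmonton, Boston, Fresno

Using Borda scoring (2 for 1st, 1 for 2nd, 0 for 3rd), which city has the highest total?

Fresno: 26×2 + 10×1 + 24×0 + 10×0 = 62
Boston: 26×0 + 10×0 + 24×2 + 10×1 = 58
Edmonton: 26×1 + 10×2 + 24×1 + 10×2 = 90

Edmonton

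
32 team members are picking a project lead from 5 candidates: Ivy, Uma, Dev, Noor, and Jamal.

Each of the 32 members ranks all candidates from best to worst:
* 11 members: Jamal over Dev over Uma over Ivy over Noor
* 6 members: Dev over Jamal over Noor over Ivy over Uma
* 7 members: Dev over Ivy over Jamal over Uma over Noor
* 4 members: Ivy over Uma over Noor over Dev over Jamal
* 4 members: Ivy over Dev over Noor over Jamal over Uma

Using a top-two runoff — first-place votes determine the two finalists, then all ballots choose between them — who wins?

Dev

Round 1 first-place votes: Ivy 8, Uma 0, Dev 13, Noor 0, Jamal 11. Dev and Jamal advance.
Runoff: Dev is ranked above Jamal on 21 ballots, Jamal above Dev on 11.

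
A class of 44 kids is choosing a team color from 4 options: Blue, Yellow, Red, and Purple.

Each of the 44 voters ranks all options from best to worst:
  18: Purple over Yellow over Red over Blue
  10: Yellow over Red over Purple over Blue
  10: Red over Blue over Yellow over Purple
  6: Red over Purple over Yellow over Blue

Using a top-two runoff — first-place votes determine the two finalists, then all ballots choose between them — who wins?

Red

Round 1 first-place votes: Blue 0, Yellow 10, Red 16, Purple 18. Purple and Red advance.
Runoff: Purple is ranked above Red on 18 ballots, Red above Purple on 26.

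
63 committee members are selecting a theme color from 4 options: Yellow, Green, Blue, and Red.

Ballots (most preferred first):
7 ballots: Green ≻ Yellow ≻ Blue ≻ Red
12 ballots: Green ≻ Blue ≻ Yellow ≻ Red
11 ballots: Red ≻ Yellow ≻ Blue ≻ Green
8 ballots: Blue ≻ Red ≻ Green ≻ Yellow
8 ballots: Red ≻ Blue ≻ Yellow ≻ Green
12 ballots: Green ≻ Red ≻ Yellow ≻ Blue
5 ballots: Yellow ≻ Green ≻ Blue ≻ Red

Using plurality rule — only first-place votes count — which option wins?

First-place votes: Yellow 5, Green 31, Blue 8, Red 19.

Green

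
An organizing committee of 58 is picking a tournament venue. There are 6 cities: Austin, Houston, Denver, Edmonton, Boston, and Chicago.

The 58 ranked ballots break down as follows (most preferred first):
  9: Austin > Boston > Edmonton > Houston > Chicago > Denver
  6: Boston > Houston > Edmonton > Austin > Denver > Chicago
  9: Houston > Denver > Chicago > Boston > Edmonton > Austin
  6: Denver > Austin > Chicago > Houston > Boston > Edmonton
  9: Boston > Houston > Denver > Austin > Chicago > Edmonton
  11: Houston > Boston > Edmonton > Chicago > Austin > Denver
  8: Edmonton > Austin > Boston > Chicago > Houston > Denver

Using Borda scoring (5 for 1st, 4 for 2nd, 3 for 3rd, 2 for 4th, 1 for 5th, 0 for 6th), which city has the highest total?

Boston

Austin: 9×5 + 6×2 + 9×0 + 6×4 + 9×2 + 11×1 + 8×4 = 142
Houston: 9×2 + 6×4 + 9×5 + 6×2 + 9×4 + 11×5 + 8×1 = 198
Denver: 9×0 + 6×1 + 9×4 + 6×5 + 9×3 + 11×0 + 8×0 = 99
Edmonton: 9×3 + 6×3 + 9×1 + 6×0 + 9×0 + 11×3 + 8×5 = 127
Boston: 9×4 + 6×5 + 9×2 + 6×1 + 9×5 + 11×4 + 8×3 = 203
Chicago: 9×1 + 6×0 + 9×3 + 6×3 + 9×1 + 11×2 + 8×2 = 101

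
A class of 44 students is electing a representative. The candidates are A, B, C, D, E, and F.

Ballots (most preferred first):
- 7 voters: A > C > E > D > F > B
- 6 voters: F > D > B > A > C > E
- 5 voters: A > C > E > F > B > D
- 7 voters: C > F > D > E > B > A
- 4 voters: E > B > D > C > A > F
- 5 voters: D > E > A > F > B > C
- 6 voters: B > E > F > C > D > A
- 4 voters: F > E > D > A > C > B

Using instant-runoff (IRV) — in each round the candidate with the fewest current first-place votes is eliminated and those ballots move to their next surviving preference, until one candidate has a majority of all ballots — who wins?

Round 1: A 12, B 6, C 7, D 5, E 4, F 10. E eliminated.
Round 2: A 12, B 10, C 7, D 5, F 10. D eliminated.
Round 3: A 17, B 10, C 7, F 10. C eliminated.
Round 4: A 17, B 10, F 17. B eliminated.
Round 5: A 21, F 23. F has a majority (≥23).

F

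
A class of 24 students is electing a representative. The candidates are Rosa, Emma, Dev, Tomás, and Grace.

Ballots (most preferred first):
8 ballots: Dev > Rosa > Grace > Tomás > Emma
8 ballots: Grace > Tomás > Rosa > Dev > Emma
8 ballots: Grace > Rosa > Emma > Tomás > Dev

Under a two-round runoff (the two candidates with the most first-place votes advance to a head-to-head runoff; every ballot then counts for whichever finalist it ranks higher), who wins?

Grace

Round 1 first-place votes: Rosa 0, Emma 0, Dev 8, Tomás 0, Grace 16. Grace and Dev advance.
Runoff: Grace is ranked above Dev on 16 ballots, Dev above Grace on 8.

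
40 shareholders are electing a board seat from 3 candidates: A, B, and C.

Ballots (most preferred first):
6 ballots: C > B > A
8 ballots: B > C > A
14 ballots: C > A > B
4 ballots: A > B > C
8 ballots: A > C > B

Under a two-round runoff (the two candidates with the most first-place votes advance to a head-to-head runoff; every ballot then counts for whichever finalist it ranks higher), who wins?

Round 1 first-place votes: A 12, B 8, C 20. C and A advance.
Runoff: C is ranked above A on 28 ballots, A above C on 12.

C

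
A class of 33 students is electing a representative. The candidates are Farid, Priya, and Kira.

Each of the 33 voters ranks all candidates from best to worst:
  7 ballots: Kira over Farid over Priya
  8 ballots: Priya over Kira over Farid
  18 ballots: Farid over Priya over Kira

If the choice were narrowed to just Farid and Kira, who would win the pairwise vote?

Farid

Farid is ranked above Kira on 18 ballots; Kira above Farid on 15.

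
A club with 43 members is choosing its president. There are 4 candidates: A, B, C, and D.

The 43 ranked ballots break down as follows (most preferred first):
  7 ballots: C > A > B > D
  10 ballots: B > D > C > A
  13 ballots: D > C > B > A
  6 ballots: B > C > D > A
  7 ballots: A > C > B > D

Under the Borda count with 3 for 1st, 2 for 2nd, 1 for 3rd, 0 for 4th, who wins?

C

A: 7×2 + 10×0 + 13×0 + 6×0 + 7×3 = 35
B: 7×1 + 10×3 + 13×1 + 6×3 + 7×1 = 75
C: 7×3 + 10×1 + 13×2 + 6×2 + 7×2 = 83
D: 7×0 + 10×2 + 13×3 + 6×1 + 7×0 = 65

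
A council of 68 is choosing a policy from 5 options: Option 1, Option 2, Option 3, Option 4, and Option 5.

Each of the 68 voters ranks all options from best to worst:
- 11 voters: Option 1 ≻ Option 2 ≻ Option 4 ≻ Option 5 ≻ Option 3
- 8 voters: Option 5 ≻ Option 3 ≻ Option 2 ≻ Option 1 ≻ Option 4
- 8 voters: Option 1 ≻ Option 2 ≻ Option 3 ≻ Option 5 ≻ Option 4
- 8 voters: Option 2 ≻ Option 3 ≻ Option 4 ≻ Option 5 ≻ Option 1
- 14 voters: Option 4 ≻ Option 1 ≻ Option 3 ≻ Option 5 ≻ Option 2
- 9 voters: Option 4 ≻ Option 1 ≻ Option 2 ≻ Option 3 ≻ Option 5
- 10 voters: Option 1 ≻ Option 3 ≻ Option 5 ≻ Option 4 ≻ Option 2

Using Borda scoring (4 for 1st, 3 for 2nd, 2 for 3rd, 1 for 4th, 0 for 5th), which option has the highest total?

Option 1: 11×4 + 8×1 + 8×4 + 8×0 + 14×3 + 9×3 + 10×4 = 193
Option 2: 11×3 + 8×2 + 8×3 + 8×4 + 14×0 + 9×2 + 10×0 = 123
Option 3: 11×0 + 8×3 + 8×2 + 8×3 + 14×2 + 9×1 + 10×3 = 131
Option 4: 11×2 + 8×0 + 8×0 + 8×2 + 14×4 + 9×4 + 10×1 = 140
Option 5: 11×1 + 8×4 + 8×1 + 8×1 + 14×1 + 9×0 + 10×2 = 93

Option 1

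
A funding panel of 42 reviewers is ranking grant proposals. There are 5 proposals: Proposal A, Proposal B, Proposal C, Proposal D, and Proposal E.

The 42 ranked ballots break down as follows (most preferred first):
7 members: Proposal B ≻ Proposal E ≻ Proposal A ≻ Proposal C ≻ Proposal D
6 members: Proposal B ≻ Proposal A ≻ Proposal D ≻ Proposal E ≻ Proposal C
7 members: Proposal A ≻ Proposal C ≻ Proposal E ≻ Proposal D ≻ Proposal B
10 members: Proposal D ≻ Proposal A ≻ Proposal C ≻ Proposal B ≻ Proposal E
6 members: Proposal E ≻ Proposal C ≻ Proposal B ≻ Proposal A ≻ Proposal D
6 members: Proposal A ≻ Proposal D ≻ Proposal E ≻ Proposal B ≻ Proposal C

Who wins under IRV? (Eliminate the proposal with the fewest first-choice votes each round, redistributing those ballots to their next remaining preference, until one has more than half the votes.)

Round 1: Proposal A 13, Proposal B 13, Proposal C 0, Proposal D 10, Proposal E 6. Proposal C eliminated.
Round 2: Proposal A 13, Proposal B 13, Proposal D 10, Proposal E 6. Proposal E eliminated.
Round 3: Proposal A 13, Proposal B 19, Proposal D 10. Proposal D eliminated.
Round 4: Proposal A 23, Proposal B 19. Proposal A has a majority (≥22).

Proposal A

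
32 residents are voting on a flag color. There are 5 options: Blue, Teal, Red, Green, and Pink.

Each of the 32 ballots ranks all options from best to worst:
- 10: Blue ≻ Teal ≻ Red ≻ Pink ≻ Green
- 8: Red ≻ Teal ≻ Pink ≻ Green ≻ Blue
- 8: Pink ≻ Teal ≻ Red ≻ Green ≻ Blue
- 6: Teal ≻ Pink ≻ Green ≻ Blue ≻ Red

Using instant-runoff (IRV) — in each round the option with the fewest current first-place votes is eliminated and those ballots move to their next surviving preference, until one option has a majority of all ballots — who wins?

Pink

Round 1: Blue 10, Teal 6, Red 8, Green 0, Pink 8. Green eliminated.
Round 2: Blue 10, Teal 6, Red 8, Pink 8. Teal eliminated.
Round 3: Blue 10, Red 8, Pink 14. Red eliminated.
Round 4: Blue 10, Pink 22. Pink has a majority (≥17).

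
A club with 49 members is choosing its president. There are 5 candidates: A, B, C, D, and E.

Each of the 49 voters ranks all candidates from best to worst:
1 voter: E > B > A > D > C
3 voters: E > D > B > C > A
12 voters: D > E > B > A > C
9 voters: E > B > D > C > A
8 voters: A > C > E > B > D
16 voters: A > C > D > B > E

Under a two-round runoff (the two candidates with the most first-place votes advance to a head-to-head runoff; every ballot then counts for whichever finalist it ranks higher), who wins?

Round 1 first-place votes: A 24, B 0, C 0, D 12, E 13. A and E advance.
Runoff: A is ranked above E on 24 ballots, E above A on 25.

E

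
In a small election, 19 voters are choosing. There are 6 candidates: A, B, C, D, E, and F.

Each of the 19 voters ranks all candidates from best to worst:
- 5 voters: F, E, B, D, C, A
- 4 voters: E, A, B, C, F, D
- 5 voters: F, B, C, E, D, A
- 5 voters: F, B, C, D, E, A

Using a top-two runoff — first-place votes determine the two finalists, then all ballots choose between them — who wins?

F

Round 1 first-place votes: A 0, B 0, C 0, D 0, E 4, F 15. F and E advance.
Runoff: F is ranked above E on 15 ballots, E above F on 4.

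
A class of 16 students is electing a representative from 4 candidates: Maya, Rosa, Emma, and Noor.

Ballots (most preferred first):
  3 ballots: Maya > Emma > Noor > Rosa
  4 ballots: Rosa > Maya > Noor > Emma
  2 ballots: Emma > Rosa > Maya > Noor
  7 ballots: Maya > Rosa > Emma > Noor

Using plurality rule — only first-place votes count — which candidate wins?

First-place votes: Maya 10, Rosa 4, Emma 2, Noor 0.

Maya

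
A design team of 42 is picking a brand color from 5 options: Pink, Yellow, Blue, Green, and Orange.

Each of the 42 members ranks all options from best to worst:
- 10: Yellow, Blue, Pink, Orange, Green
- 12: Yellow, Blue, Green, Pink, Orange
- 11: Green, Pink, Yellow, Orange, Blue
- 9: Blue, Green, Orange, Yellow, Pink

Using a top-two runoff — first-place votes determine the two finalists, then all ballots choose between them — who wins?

Round 1 first-place votes: Pink 0, Yellow 22, Blue 9, Green 11, Orange 0. Yellow and Green advance.
Runoff: Yellow is ranked above Green on 22 ballots, Green above Yellow on 20.

Yellow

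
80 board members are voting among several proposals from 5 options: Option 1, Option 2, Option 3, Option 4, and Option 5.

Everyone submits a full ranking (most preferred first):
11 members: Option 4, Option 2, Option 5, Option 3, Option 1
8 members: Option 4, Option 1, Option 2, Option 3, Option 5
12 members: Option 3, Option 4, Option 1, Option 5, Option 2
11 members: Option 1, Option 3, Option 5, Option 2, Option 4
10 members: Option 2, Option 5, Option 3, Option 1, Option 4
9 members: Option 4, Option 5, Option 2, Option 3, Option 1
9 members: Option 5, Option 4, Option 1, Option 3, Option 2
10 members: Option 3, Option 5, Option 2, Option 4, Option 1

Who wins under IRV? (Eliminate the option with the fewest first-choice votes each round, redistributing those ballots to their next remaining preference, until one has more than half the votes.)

Option 3

Round 1: Option 1 11, Option 2 10, Option 3 22, Option 4 28, Option 5 9. Option 5 eliminated.
Round 2: Option 1 11, Option 2 10, Option 3 22, Option 4 37. Option 2 eliminated.
Round 3: Option 1 11, Option 3 32, Option 4 37. Option 1 eliminated.
Round 4: Option 3 43, Option 4 37. Option 3 has a majority (≥41).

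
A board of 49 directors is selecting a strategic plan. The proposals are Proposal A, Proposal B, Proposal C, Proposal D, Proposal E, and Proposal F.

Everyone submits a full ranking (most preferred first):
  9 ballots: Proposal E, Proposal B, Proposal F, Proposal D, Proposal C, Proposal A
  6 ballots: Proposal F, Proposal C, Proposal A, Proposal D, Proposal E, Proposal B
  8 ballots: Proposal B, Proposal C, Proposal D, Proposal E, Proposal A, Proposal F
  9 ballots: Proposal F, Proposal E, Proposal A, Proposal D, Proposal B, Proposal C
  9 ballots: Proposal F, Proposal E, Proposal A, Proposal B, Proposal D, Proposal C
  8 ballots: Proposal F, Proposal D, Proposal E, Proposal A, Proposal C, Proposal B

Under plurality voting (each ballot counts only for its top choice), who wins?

Proposal F

First-place votes: Proposal A 0, Proposal B 8, Proposal C 0, Proposal D 0, Proposal E 9, Proposal F 32.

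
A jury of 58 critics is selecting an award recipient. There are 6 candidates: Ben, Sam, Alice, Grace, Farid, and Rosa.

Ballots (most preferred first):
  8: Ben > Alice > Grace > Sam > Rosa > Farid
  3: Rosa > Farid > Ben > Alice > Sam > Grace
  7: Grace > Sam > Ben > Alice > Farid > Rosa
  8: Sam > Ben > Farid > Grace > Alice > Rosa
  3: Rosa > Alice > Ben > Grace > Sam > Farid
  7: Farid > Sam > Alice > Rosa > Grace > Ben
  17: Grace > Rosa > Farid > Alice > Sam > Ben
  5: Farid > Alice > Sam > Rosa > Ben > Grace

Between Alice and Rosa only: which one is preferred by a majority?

Alice is ranked above Rosa on 35 ballots; Rosa above Alice on 23.

Alice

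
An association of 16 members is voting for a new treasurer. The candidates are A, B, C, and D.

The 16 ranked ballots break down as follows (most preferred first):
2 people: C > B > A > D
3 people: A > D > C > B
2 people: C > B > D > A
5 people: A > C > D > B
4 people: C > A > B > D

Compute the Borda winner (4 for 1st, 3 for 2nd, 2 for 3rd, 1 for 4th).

C

A: 2×2 + 3×4 + 2×1 + 5×4 + 4×3 = 50
B: 2×3 + 3×1 + 2×3 + 5×1 + 4×2 = 28
C: 2×4 + 3×2 + 2×4 + 5×3 + 4×4 = 53
D: 2×1 + 3×3 + 2×2 + 5×2 + 4×1 = 29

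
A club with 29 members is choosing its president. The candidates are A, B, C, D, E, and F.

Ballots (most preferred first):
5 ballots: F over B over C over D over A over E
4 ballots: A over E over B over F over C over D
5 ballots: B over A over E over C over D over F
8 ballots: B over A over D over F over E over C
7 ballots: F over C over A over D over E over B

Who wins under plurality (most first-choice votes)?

B

First-place votes: A 4, B 13, C 0, D 0, E 0, F 12.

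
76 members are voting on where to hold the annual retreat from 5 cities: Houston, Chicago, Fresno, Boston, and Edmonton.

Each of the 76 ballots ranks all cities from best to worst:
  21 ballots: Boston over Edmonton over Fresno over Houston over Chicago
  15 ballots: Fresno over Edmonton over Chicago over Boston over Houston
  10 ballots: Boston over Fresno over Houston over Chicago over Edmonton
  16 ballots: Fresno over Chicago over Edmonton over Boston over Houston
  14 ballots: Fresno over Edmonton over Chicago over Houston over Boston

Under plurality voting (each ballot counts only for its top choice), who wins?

First-place votes: Houston 0, Chicago 0, Fresno 45, Boston 31, Edmonton 0.

Fresno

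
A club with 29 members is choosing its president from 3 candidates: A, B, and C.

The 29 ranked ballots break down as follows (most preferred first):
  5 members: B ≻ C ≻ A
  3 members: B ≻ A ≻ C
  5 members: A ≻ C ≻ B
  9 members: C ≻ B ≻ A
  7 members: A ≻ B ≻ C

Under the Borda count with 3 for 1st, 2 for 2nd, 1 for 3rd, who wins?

B

A: 5×1 + 3×2 + 5×3 + 9×1 + 7×3 = 56
B: 5×3 + 3×3 + 5×1 + 9×2 + 7×2 = 61
C: 5×2 + 3×1 + 5×2 + 9×3 + 7×1 = 57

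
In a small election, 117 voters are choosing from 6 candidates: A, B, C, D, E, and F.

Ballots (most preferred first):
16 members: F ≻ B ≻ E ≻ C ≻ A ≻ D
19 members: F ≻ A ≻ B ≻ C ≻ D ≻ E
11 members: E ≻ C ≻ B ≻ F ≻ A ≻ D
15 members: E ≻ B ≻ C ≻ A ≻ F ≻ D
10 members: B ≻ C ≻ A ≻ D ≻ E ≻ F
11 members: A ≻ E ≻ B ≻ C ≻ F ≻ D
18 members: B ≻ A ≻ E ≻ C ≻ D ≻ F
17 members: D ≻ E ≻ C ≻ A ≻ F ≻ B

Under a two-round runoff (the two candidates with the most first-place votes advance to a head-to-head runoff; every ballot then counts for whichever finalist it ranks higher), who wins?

B

Round 1 first-place votes: A 11, B 28, C 0, D 17, E 26, F 35. F and B advance.
Runoff: F is ranked above B on 52 ballots, B above F on 65.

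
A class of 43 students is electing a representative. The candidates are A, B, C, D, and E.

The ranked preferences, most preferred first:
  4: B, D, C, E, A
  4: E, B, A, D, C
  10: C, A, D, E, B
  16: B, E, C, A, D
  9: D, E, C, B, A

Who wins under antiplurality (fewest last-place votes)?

Last-place votes: A 13, B 10, C 4, D 16, E 0.

E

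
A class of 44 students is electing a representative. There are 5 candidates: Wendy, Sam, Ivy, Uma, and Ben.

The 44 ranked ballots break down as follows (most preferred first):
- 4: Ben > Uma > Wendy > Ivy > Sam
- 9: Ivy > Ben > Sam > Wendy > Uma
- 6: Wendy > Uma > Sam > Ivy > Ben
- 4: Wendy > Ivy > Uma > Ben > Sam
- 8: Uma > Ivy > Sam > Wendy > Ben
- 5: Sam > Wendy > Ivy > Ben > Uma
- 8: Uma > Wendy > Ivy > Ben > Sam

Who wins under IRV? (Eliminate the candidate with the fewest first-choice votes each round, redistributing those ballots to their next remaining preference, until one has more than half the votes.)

Wendy

Round 1: Wendy 10, Sam 5, Ivy 9, Uma 16, Ben 4. Ben eliminated.
Round 2: Wendy 10, Sam 5, Ivy 9, Uma 20. Sam eliminated.
Round 3: Wendy 15, Ivy 9, Uma 20. Ivy eliminated.
Round 4: Wendy 24, Uma 20. Wendy has a majority (≥23).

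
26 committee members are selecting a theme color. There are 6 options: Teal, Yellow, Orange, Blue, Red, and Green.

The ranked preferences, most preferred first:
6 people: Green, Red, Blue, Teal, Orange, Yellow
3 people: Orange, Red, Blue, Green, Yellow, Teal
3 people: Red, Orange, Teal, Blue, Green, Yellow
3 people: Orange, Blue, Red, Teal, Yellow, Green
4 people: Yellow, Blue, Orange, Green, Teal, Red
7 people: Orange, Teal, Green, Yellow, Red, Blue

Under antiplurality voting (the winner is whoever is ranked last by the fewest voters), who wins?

Last-place votes: Teal 3, Yellow 9, Orange 0, Blue 7, Red 4, Green 3.

Orange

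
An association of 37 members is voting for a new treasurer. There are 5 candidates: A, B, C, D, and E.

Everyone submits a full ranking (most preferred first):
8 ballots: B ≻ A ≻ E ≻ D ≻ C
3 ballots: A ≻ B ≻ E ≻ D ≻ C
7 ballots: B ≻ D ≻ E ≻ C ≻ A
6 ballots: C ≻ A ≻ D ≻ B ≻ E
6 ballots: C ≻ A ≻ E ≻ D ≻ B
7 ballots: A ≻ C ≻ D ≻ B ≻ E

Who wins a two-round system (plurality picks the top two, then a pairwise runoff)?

Round 1 first-place votes: A 10, B 15, C 12, D 0, E 0. B and C advance.
Runoff: B is ranked above C on 18 ballots, C above B on 19.

C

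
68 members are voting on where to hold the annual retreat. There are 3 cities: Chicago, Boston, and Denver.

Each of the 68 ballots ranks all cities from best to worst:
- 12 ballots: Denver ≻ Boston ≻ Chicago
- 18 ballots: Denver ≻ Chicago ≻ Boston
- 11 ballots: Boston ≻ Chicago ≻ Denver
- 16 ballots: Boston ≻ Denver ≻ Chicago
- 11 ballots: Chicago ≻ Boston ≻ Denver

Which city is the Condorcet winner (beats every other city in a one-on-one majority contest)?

Boston vs Chicago: 39–29
Boston vs Denver: 38–30
Boston beats every other city.

Boston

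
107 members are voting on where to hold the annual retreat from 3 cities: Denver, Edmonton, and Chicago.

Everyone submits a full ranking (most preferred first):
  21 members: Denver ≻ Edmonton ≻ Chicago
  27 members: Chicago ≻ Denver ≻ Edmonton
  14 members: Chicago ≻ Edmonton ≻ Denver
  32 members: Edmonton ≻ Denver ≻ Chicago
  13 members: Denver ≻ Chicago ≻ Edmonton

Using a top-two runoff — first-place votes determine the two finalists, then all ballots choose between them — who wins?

Round 1 first-place votes: Denver 34, Edmonton 32, Chicago 41. Chicago and Denver advance.
Runoff: Chicago is ranked above Denver on 41 ballots, Denver above Chicago on 66.

Denver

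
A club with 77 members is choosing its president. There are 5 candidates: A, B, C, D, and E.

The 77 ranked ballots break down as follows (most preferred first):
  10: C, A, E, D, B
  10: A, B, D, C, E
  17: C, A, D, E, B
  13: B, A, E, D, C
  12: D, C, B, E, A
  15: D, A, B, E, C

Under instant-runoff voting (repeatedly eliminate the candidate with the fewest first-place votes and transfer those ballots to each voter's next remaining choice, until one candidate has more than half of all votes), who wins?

D

Round 1: A 10, B 13, C 27, D 27, E 0. E eliminated.
Round 2: A 10, B 13, C 27, D 27. A eliminated.
Round 3: B 23, C 27, D 27. B eliminated.
Round 4: C 27, D 50. D has a majority (≥39).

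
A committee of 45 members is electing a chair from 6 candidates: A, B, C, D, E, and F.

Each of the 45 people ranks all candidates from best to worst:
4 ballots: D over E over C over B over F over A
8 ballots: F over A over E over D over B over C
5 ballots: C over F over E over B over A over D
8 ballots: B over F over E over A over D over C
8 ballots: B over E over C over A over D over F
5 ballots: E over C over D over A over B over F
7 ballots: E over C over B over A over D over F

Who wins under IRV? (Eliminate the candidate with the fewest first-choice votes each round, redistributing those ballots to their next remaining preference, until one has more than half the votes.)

Round 1: A 0, B 16, C 5, D 4, E 12, F 8. A eliminated.
Round 2: B 16, C 5, D 4, E 12, F 8. D eliminated.
Round 3: B 16, C 5, E 16, F 8. C eliminated.
Round 4: B 16, E 16, F 13. F eliminated.
Round 5: B 16, E 29. E has a majority (≥23).

E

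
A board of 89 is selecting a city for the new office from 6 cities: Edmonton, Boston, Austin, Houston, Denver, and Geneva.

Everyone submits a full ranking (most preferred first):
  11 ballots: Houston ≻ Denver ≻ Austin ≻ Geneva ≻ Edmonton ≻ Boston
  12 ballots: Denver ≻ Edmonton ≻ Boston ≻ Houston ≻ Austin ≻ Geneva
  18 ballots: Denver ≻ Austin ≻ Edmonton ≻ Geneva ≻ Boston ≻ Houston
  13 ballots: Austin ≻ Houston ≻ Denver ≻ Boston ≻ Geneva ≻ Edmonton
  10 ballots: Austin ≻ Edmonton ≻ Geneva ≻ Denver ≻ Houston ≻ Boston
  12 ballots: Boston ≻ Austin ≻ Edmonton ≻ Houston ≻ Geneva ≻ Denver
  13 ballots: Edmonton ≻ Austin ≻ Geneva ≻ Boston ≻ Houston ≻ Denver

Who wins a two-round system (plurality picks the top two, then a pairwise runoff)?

Austin

Round 1 first-place votes: Edmonton 13, Boston 12, Austin 23, Houston 11, Denver 30, Geneva 0. Denver and Austin advance.
Runoff: Denver is ranked above Austin on 41 ballots, Austin above Denver on 48.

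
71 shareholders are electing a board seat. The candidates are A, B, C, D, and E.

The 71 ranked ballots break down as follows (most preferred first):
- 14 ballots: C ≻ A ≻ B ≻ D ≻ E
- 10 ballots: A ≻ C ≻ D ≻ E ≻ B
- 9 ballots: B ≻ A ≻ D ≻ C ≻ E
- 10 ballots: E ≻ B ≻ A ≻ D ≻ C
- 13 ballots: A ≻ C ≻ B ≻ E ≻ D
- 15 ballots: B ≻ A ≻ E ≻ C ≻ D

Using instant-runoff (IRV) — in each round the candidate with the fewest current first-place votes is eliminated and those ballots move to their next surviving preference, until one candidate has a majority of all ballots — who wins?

Round 1: A 23, B 24, C 14, D 0, E 10. D eliminated.
Round 2: A 23, B 24, C 14, E 10. E eliminated.
Round 3: A 23, B 34, C 14. C eliminated.
Round 4: A 37, B 34. A has a majority (≥36).

A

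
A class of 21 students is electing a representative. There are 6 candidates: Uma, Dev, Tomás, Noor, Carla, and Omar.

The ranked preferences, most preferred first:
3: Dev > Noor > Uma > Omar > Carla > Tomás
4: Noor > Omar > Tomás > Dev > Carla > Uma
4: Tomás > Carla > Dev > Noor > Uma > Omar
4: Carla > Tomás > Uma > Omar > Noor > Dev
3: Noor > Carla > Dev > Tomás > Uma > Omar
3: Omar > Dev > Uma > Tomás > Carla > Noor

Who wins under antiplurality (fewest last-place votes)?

Last-place votes: Uma 4, Dev 4, Tomás 3, Noor 3, Carla 0, Omar 7.

Carla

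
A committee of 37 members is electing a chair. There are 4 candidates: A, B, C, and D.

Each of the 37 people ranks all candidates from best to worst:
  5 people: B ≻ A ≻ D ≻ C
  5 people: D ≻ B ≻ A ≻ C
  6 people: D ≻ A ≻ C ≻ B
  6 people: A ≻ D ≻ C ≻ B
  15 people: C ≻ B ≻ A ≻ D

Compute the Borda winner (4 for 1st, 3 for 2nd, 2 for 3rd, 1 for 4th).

A

A: 5×3 + 5×2 + 6×3 + 6×4 + 15×2 = 97
B: 5×4 + 5×3 + 6×1 + 6×1 + 15×3 = 92
C: 5×1 + 5×1 + 6×2 + 6×2 + 15×4 = 94
D: 5×2 + 5×4 + 6×4 + 6×3 + 15×1 = 87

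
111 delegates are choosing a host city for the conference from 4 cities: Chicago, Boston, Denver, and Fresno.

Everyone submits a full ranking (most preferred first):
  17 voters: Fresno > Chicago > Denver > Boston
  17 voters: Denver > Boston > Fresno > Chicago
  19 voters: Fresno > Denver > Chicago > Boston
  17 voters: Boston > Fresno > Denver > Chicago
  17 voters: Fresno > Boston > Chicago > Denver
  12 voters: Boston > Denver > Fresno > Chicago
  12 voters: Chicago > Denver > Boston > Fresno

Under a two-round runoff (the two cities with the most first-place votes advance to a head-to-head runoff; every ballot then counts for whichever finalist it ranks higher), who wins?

Round 1 first-place votes: Chicago 12, Boston 29, Denver 17, Fresno 53. Fresno and Boston advance.
Runoff: Fresno is ranked above Boston on 53 ballots, Boston above Fresno on 58.

Boston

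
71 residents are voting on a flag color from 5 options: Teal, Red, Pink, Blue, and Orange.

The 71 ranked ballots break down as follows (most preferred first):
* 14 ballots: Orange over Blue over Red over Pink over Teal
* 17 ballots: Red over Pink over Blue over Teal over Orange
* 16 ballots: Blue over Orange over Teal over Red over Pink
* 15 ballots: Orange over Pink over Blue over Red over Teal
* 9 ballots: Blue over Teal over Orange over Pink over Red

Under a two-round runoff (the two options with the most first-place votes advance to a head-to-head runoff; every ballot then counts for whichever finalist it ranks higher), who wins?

Blue

Round 1 first-place votes: Teal 0, Red 17, Pink 0, Blue 25, Orange 29. Orange and Blue advance.
Runoff: Orange is ranked above Blue on 29 ballots, Blue above Orange on 42.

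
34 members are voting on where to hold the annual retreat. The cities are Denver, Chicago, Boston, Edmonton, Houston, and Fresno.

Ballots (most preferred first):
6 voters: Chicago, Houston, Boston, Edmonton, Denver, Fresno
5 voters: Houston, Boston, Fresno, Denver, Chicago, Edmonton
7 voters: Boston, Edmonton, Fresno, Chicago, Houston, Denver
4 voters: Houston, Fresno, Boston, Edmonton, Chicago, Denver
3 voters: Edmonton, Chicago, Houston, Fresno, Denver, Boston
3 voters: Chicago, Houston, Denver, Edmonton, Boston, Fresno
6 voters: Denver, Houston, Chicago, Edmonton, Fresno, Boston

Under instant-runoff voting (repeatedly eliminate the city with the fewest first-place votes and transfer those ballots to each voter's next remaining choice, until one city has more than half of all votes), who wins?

Round 1: Denver 6, Chicago 9, Boston 7, Edmonton 3, Houston 9, Fresno 0. Fresno eliminated.
Round 2: Denver 6, Chicago 9, Boston 7, Edmonton 3, Houston 9. Edmonton eliminated.
Round 3: Denver 6, Chicago 12, Boston 7, Houston 9. Denver eliminated.
Round 4: Chicago 12, Boston 7, Houston 15. Boston eliminated.
Round 5: Chicago 19, Houston 15. Chicago has a majority (≥18).

Chicago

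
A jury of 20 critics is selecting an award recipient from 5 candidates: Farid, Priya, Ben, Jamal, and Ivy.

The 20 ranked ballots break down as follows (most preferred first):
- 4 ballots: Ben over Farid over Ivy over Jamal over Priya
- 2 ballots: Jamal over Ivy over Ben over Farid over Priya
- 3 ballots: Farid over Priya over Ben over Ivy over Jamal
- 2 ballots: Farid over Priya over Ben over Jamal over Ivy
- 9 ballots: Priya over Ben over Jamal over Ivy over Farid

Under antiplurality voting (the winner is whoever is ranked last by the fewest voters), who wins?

Last-place votes: Farid 9, Priya 6, Ben 0, Jamal 3, Ivy 2.

Ben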